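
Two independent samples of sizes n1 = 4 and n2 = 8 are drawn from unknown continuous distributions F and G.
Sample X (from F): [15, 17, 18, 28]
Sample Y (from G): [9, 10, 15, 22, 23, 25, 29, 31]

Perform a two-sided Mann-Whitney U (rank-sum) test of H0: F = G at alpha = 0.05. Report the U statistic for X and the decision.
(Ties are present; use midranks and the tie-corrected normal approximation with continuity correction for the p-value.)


Step 1: Combine and sort all 12 observations; assign midranks.
sorted (value, group): (9,Y), (10,Y), (15,X), (15,Y), (17,X), (18,X), (22,Y), (23,Y), (25,Y), (28,X), (29,Y), (31,Y)
ranks: 9->1, 10->2, 15->3.5, 15->3.5, 17->5, 18->6, 22->7, 23->8, 25->9, 28->10, 29->11, 31->12
Step 2: Rank sum for X: R1 = 3.5 + 5 + 6 + 10 = 24.5.
Step 3: U_X = R1 - n1(n1+1)/2 = 24.5 - 4*5/2 = 24.5 - 10 = 14.5.
       U_Y = n1*n2 - U_X = 32 - 14.5 = 17.5.
Step 4: Ties are present, so use the tie-corrected normal approximation (with continuity correction) for the p-value.
Step 5: p-value = 0.864901; compare to alpha = 0.05. fail to reject H0.

U_X = 14.5, p = 0.864901, fail to reject H0 at alpha = 0.05.


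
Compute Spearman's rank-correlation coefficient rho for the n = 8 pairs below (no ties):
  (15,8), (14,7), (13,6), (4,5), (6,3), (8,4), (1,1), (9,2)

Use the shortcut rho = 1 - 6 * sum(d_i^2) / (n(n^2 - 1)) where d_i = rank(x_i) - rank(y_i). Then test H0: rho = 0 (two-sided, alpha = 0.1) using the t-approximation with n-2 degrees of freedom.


Step 1: Rank x and y separately (midranks; no ties here).
rank(x): 15->8, 14->7, 13->6, 4->2, 6->3, 8->4, 1->1, 9->5
rank(y): 8->8, 7->7, 6->6, 5->5, 3->3, 4->4, 1->1, 2->2
Step 2: d_i = R_x(i) - R_y(i); compute d_i^2.
  (8-8)^2=0, (7-7)^2=0, (6-6)^2=0, (2-5)^2=9, (3-3)^2=0, (4-4)^2=0, (1-1)^2=0, (5-2)^2=9
sum(d^2) = 18.
Step 3: rho = 1 - 6*18 / (8*(8^2 - 1)) = 1 - 108/504 = 0.785714.
Step 4: Under H0, t = rho * sqrt((n-2)/(1-rho^2)) = 3.1113 ~ t(6).
Step 5: Two-sided p-value from the t-distribution with 6 df = 0.020815.
Step 6: alpha = 0.1. reject H0.

rho = 0.7857, p = 0.020815, reject H0 at alpha = 0.1.


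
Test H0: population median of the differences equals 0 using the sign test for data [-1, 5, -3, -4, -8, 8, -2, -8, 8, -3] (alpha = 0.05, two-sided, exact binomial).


Step 1: Discard zero differences. Original n = 10; n_eff = number of nonzero differences = 10.
Nonzero differences (with sign): -1, +5, -3, -4, -8, +8, -2, -8, +8, -3
Step 2: Count signs: positive = 3, negative = 7.
Step 3: Under H0: P(positive) = 0.5, so the number of positives S ~ Bin(10, 0.5).
Step 4: Two-sided exact p-value = sum of Bin(10,0.5) probabilities at or below the observed probability = 0.343750.
Step 5: alpha = 0.05. fail to reject H0.

n_eff = 10, pos = 3, neg = 7, p = 0.343750, fail to reject H0.


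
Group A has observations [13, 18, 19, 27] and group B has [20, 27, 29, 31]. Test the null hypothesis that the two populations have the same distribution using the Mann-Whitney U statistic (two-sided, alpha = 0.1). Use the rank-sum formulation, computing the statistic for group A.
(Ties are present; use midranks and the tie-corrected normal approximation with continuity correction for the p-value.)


Step 1: Combine and sort all 8 observations; assign midranks.
sorted (value, group): (13,X), (18,X), (19,X), (20,Y), (27,X), (27,Y), (29,Y), (31,Y)
ranks: 13->1, 18->2, 19->3, 20->4, 27->5.5, 27->5.5, 29->7, 31->8
Step 2: Rank sum for X: R1 = 1 + 2 + 3 + 5.5 = 11.5.
Step 3: U_X = R1 - n1(n1+1)/2 = 11.5 - 4*5/2 = 11.5 - 10 = 1.5.
       U_Y = n1*n2 - U_X = 16 - 1.5 = 14.5.
Step 4: Ties are present, so use the tie-corrected normal approximation (with continuity correction) for the p-value.
Step 5: p-value = 0.081429; compare to alpha = 0.1. reject H0.

U_X = 1.5, p = 0.081429, reject H0 at alpha = 0.1.


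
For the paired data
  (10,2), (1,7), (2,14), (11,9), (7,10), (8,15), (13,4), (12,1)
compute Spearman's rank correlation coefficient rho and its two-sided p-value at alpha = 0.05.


Step 1: Rank x and y separately (midranks; no ties here).
rank(x): 10->5, 1->1, 2->2, 11->6, 7->3, 8->4, 13->8, 12->7
rank(y): 2->2, 7->4, 14->7, 9->5, 10->6, 15->8, 4->3, 1->1
Step 2: d_i = R_x(i) - R_y(i); compute d_i^2.
  (5-2)^2=9, (1-4)^2=9, (2-7)^2=25, (6-5)^2=1, (3-6)^2=9, (4-8)^2=16, (8-3)^2=25, (7-1)^2=36
sum(d^2) = 130.
Step 3: rho = 1 - 6*130 / (8*(8^2 - 1)) = 1 - 780/504 = -0.547619.
Step 4: Under H0, t = rho * sqrt((n-2)/(1-rho^2)) = -1.6031 ~ t(6).
Step 5: Two-sided p-value from the t-distribution with 6 df = 0.160026.
Step 6: alpha = 0.05. fail to reject H0.

rho = -0.5476, p = 0.160026, fail to reject H0 at alpha = 0.05.


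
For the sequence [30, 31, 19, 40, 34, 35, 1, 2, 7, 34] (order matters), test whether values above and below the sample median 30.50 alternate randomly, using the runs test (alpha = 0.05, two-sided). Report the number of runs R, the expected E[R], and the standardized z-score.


Step 1: Compute median = 30.50; label A = above, B = below.
Labels in order: BABAAABBBA  (n_A = 5, n_B = 5)
Step 2: Count runs R = 6.
Step 3: Under H0 (random ordering), E[R] = 2*n_A*n_B/(n_A+n_B) + 1 = 2*5*5/10 + 1 = 6.0000.
        Var[R] = 2*n_A*n_B*(2*n_A*n_B - n_A - n_B) / ((n_A+n_B)^2 * (n_A+n_B-1)) = 2000/900 = 2.2222.
        SD[R] = 1.4907.
Step 4: R = E[R], so z = 0 with no continuity correction.
Step 5: Two-sided p-value via normal approximation = 2*(1 - Phi(|z|)) = 1.000000.
Step 6: alpha = 0.05. fail to reject H0.

R = 6, z = 0.0000, p = 1.000000, fail to reject H0.


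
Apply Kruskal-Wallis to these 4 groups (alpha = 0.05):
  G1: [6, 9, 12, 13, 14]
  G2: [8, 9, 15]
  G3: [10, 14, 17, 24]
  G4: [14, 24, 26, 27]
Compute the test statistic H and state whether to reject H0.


Step 1: Combine all N = 16 observations and assign midranks.
sorted (value, group, rank): (6,G1,1), (8,G2,2), (9,G1,3.5), (9,G2,3.5), (10,G3,5), (12,G1,6), (13,G1,7), (14,G1,9), (14,G3,9), (14,G4,9), (15,G2,11), (17,G3,12), (24,G3,13.5), (24,G4,13.5), (26,G4,15), (27,G4,16)
Step 2: Sum ranks within each group.
R_1 = 26.5 (n_1 = 5)
R_2 = 16.5 (n_2 = 3)
R_3 = 39.5 (n_3 = 4)
R_4 = 53.5 (n_4 = 4)
Step 3: H = 12/(N(N+1)) * sum(R_i^2/n_i) - 3(N+1)
     = 12/(16*17) * (26.5^2/5 + 16.5^2/3 + 39.5^2/4 + 53.5^2/4) - 3*17
     = 0.044118 * 1336.83 - 51
     = 7.977574.
Step 4: Ties present; correction factor C = 1 - 36/(16^3 - 16) = 0.991176. Corrected H = 7.977574 / 0.991176 = 8.048591.
Step 5: Under H0, H ~ chi^2(3); p-value = 0.045018.
Step 6: alpha = 0.05. reject H0.

H = 8.0486, df = 3, p = 0.045018, reject H0.


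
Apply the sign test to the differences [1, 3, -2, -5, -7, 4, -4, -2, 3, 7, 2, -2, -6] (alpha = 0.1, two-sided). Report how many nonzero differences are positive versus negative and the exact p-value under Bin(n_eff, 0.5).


Step 1: Discard zero differences. Original n = 13; n_eff = number of nonzero differences = 13.
Nonzero differences (with sign): +1, +3, -2, -5, -7, +4, -4, -2, +3, +7, +2, -2, -6
Step 2: Count signs: positive = 6, negative = 7.
Step 3: Under H0: P(positive) = 0.5, so the number of positives S ~ Bin(13, 0.5).
Step 4: Two-sided exact p-value = sum of Bin(13,0.5) probabilities at or below the observed probability = 1.000000.
Step 5: alpha = 0.1. fail to reject H0.

n_eff = 13, pos = 6, neg = 7, p = 1.000000, fail to reject H0.


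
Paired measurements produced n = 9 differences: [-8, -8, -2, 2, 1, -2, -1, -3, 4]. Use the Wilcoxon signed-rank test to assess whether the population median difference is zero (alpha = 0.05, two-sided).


Step 1: Drop any zero differences (none here) and take |d_i|.
|d| = [8, 8, 2, 2, 1, 2, 1, 3, 4]
Step 2: Midrank |d_i| (ties get averaged ranks).
ranks: |8|->8.5, |8|->8.5, |2|->4, |2|->4, |1|->1.5, |2|->4, |1|->1.5, |3|->6, |4|->7
Step 3: Attach original signs; sum ranks with positive sign and with negative sign.
W+ = 4 + 1.5 + 7 = 12.5
W- = 8.5 + 8.5 + 4 + 4 + 1.5 + 6 = 32.5
(Check: W+ + W- = 45 should equal n(n+1)/2 = 45.)
Step 4: Test statistic W = min(W+, W-) = 12.5.
Step 5: Ties in |d|, so use the tie-corrected normal approximation.
        E[W] = n(n+1)/4 = 9*10/4 = 22.5.
        Tie groups: |d|=1 (t=2), |d|=2 (t=3), |d|=8 (t=2); sum(t^3 - t) = 36.
        Var[W] = n(n+1)(2n+1)/24 - sum(t^3-t)/48 = 1710/24 - 36/48 = 70.5.
        z = (W - E[W]) / sqrt(Var[W]) = (12.5 - 22.5) / 8.3964 = -1.1910.
        Two-sided p = 2*Phi(z) = 0.233660.
Step 6: alpha = 0.05. fail to reject H0.

W+ = 12.5, W- = 32.5, W = min = 12.5, p = 0.233660, fail to reject H0.


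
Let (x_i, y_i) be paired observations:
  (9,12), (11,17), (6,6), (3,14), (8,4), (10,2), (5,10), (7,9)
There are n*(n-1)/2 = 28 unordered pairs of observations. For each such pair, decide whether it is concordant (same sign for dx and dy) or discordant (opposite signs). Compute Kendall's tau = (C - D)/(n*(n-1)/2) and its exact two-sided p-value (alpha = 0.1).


Step 1: Enumerate the 28 unordered pairs (i,j) with i<j and classify each by sign(x_j-x_i) * sign(y_j-y_i).
  (1,2):dx=+2,dy=+5->C; (1,3):dx=-3,dy=-6->C; (1,4):dx=-6,dy=+2->D; (1,5):dx=-1,dy=-8->C
  (1,6):dx=+1,dy=-10->D; (1,7):dx=-4,dy=-2->C; (1,8):dx=-2,dy=-3->C; (2,3):dx=-5,dy=-11->C
  (2,4):dx=-8,dy=-3->C; (2,5):dx=-3,dy=-13->C; (2,6):dx=-1,dy=-15->C; (2,7):dx=-6,dy=-7->C
  (2,8):dx=-4,dy=-8->C; (3,4):dx=-3,dy=+8->D; (3,5):dx=+2,dy=-2->D; (3,6):dx=+4,dy=-4->D
  (3,7):dx=-1,dy=+4->D; (3,8):dx=+1,dy=+3->C; (4,5):dx=+5,dy=-10->D; (4,6):dx=+7,dy=-12->D
  (4,7):dx=+2,dy=-4->D; (4,8):dx=+4,dy=-5->D; (5,6):dx=+2,dy=-2->D; (5,7):dx=-3,dy=+6->D
  (5,8):dx=-1,dy=+5->D; (6,7):dx=-5,dy=+8->D; (6,8):dx=-3,dy=+7->D; (7,8):dx=+2,dy=-1->D
Step 2: C = 12, D = 16, total pairs = 28.
Step 3: tau = (C - D)/(n(n-1)/2) = (12 - 16)/28 = -0.142857.
Step 4: Exact two-sided p-value (enumerate n! = 40320 permutations of y under H0): p = 0.719544.
Step 5: alpha = 0.1. fail to reject H0.

tau_b = -0.1429 (C=12, D=16), p = 0.719544, fail to reject H0.


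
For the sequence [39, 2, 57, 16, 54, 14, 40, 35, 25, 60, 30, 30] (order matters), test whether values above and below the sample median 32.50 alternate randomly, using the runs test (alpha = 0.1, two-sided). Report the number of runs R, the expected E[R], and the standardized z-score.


Step 1: Compute median = 32.50; label A = above, B = below.
Labels in order: ABABABAABABB  (n_A = 6, n_B = 6)
Step 2: Count runs R = 10.
Step 3: Under H0 (random ordering), E[R] = 2*n_A*n_B/(n_A+n_B) + 1 = 2*6*6/12 + 1 = 7.0000.
        Var[R] = 2*n_A*n_B*(2*n_A*n_B - n_A - n_B) / ((n_A+n_B)^2 * (n_A+n_B-1)) = 4320/1584 = 2.7273.
        SD[R] = 1.6514.
Step 4: Continuity-corrected z = (R - 0.5 - E[R]) / SD[R] = (10 - 0.5 - 7.0000) / 1.6514 = 1.5138.
Step 5: Two-sided p-value via normal approximation = 2*(1 - Phi(|z|)) = 0.130070.
Step 6: alpha = 0.1. fail to reject H0.

R = 10, z = 1.5138, p = 0.130070, fail to reject H0.


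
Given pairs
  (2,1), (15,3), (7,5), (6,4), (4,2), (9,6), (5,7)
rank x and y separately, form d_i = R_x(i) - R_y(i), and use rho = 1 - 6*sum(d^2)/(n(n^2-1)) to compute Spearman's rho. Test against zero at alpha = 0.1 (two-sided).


Step 1: Rank x and y separately (midranks; no ties here).
rank(x): 2->1, 15->7, 7->5, 6->4, 4->2, 9->6, 5->3
rank(y): 1->1, 3->3, 5->5, 4->4, 2->2, 6->6, 7->7
Step 2: d_i = R_x(i) - R_y(i); compute d_i^2.
  (1-1)^2=0, (7-3)^2=16, (5-5)^2=0, (4-4)^2=0, (2-2)^2=0, (6-6)^2=0, (3-7)^2=16
sum(d^2) = 32.
Step 3: rho = 1 - 6*32 / (7*(7^2 - 1)) = 1 - 192/336 = 0.428571.
Step 4: Under H0, t = rho * sqrt((n-2)/(1-rho^2)) = 1.0607 ~ t(5).
Step 5: Two-sided p-value from the t-distribution with 5 df = 0.337368.
Step 6: alpha = 0.1. fail to reject H0.

rho = 0.4286, p = 0.337368, fail to reject H0 at alpha = 0.1.


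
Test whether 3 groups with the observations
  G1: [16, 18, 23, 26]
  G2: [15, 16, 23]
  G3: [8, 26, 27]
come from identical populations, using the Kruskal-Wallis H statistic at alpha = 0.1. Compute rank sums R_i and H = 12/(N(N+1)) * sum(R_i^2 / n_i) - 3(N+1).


Step 1: Combine all N = 10 observations and assign midranks.
sorted (value, group, rank): (8,G3,1), (15,G2,2), (16,G1,3.5), (16,G2,3.5), (18,G1,5), (23,G1,6.5), (23,G2,6.5), (26,G1,8.5), (26,G3,8.5), (27,G3,10)
Step 2: Sum ranks within each group.
R_1 = 23.5 (n_1 = 4)
R_2 = 12 (n_2 = 3)
R_3 = 19.5 (n_3 = 3)
Step 3: H = 12/(N(N+1)) * sum(R_i^2/n_i) - 3(N+1)
     = 12/(10*11) * (23.5^2/4 + 12^2/3 + 19.5^2/3) - 3*11
     = 0.109091 * 312.812 - 33
     = 1.125000.
Step 4: Ties present; correction factor C = 1 - 18/(10^3 - 10) = 0.981818. Corrected H = 1.125000 / 0.981818 = 1.145833.
Step 5: Under H0, H ~ chi^2(2); p-value = 0.563878.
Step 6: alpha = 0.1. fail to reject H0.

H = 1.1458, df = 2, p = 0.563878, fail to reject H0.


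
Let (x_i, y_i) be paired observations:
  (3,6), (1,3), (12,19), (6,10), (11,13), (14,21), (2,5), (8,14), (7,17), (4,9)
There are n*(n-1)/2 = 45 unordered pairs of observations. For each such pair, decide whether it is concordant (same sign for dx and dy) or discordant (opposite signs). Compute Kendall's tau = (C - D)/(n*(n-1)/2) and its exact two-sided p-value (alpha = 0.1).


Step 1: Enumerate the 45 unordered pairs (i,j) with i<j and classify each by sign(x_j-x_i) * sign(y_j-y_i).
  (1,2):dx=-2,dy=-3->C; (1,3):dx=+9,dy=+13->C; (1,4):dx=+3,dy=+4->C; (1,5):dx=+8,dy=+7->C
  (1,6):dx=+11,dy=+15->C; (1,7):dx=-1,dy=-1->C; (1,8):dx=+5,dy=+8->C; (1,9):dx=+4,dy=+11->C
  (1,10):dx=+1,dy=+3->C; (2,3):dx=+11,dy=+16->C; (2,4):dx=+5,dy=+7->C; (2,5):dx=+10,dy=+10->C
  (2,6):dx=+13,dy=+18->C; (2,7):dx=+1,dy=+2->C; (2,8):dx=+7,dy=+11->C; (2,9):dx=+6,dy=+14->C
  (2,10):dx=+3,dy=+6->C; (3,4):dx=-6,dy=-9->C; (3,5):dx=-1,dy=-6->C; (3,6):dx=+2,dy=+2->C
  (3,7):dx=-10,dy=-14->C; (3,8):dx=-4,dy=-5->C; (3,9):dx=-5,dy=-2->C; (3,10):dx=-8,dy=-10->C
  (4,5):dx=+5,dy=+3->C; (4,6):dx=+8,dy=+11->C; (4,7):dx=-4,dy=-5->C; (4,8):dx=+2,dy=+4->C
  (4,9):dx=+1,dy=+7->C; (4,10):dx=-2,dy=-1->C; (5,6):dx=+3,dy=+8->C; (5,7):dx=-9,dy=-8->C
  (5,8):dx=-3,dy=+1->D; (5,9):dx=-4,dy=+4->D; (5,10):dx=-7,dy=-4->C; (6,7):dx=-12,dy=-16->C
  (6,8):dx=-6,dy=-7->C; (6,9):dx=-7,dy=-4->C; (6,10):dx=-10,dy=-12->C; (7,8):dx=+6,dy=+9->C
  (7,9):dx=+5,dy=+12->C; (7,10):dx=+2,dy=+4->C; (8,9):dx=-1,dy=+3->D; (8,10):dx=-4,dy=-5->C
  (9,10):dx=-3,dy=-8->C
Step 2: C = 42, D = 3, total pairs = 45.
Step 3: tau = (C - D)/(n(n-1)/2) = (42 - 3)/45 = 0.866667.
Step 4: Exact two-sided p-value (enumerate n! = 3628800 permutations of y under H0): p = 0.000115.
Step 5: alpha = 0.1. reject H0.

tau_b = 0.8667 (C=42, D=3), p = 0.000115, reject H0.


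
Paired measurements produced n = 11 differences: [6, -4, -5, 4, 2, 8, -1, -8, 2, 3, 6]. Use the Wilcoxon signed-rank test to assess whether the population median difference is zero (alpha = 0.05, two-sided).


Step 1: Drop any zero differences (none here) and take |d_i|.
|d| = [6, 4, 5, 4, 2, 8, 1, 8, 2, 3, 6]
Step 2: Midrank |d_i| (ties get averaged ranks).
ranks: |6|->8.5, |4|->5.5, |5|->7, |4|->5.5, |2|->2.5, |8|->10.5, |1|->1, |8|->10.5, |2|->2.5, |3|->4, |6|->8.5
Step 3: Attach original signs; sum ranks with positive sign and with negative sign.
W+ = 8.5 + 5.5 + 2.5 + 10.5 + 2.5 + 4 + 8.5 = 42
W- = 5.5 + 7 + 1 + 10.5 = 24
(Check: W+ + W- = 66 should equal n(n+1)/2 = 66.)
Step 4: Test statistic W = min(W+, W-) = 24.
Step 5: Ties in |d|, so use the tie-corrected normal approximation.
        E[W] = n(n+1)/4 = 11*12/4 = 33.
        Tie groups: |d|=2 (t=2), |d|=4 (t=2), |d|=6 (t=2), |d|=8 (t=2); sum(t^3 - t) = 24.
        Var[W] = n(n+1)(2n+1)/24 - sum(t^3-t)/48 = 3036/24 - 24/48 = 126.
        z = (W - E[W]) / sqrt(Var[W]) = (24 - 33) / 11.2250 = -0.8018.
        Two-sided p = 2*Phi(z) = 0.422678.
Step 6: alpha = 0.05. fail to reject H0.

W+ = 42, W- = 24, W = min = 24, p = 0.422678, fail to reject H0.


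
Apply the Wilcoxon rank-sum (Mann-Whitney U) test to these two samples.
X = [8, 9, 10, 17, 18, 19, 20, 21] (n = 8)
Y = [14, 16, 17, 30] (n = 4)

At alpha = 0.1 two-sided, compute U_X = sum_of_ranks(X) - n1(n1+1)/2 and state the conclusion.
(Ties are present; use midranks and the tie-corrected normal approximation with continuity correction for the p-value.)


Step 1: Combine and sort all 12 observations; assign midranks.
sorted (value, group): (8,X), (9,X), (10,X), (14,Y), (16,Y), (17,X), (17,Y), (18,X), (19,X), (20,X), (21,X), (30,Y)
ranks: 8->1, 9->2, 10->3, 14->4, 16->5, 17->6.5, 17->6.5, 18->8, 19->9, 20->10, 21->11, 30->12
Step 2: Rank sum for X: R1 = 1 + 2 + 3 + 6.5 + 8 + 9 + 10 + 11 = 50.5.
Step 3: U_X = R1 - n1(n1+1)/2 = 50.5 - 8*9/2 = 50.5 - 36 = 14.5.
       U_Y = n1*n2 - U_X = 32 - 14.5 = 17.5.
Step 4: Ties are present, so use the tie-corrected normal approximation (with continuity correction) for the p-value.
Step 5: p-value = 0.864901; compare to alpha = 0.1. fail to reject H0.

U_X = 14.5, p = 0.864901, fail to reject H0 at alpha = 0.1.


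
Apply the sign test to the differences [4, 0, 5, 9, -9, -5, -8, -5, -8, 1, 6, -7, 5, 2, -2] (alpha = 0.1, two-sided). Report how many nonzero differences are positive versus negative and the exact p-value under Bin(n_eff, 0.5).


Step 1: Discard zero differences. Original n = 15; n_eff = number of nonzero differences = 14.
Nonzero differences (with sign): +4, +5, +9, -9, -5, -8, -5, -8, +1, +6, -7, +5, +2, -2
Step 2: Count signs: positive = 7, negative = 7.
Step 3: Under H0: P(positive) = 0.5, so the number of positives S ~ Bin(14, 0.5).
Step 4: Two-sided exact p-value = sum of Bin(14,0.5) probabilities at or below the observed probability = 1.000000.
Step 5: alpha = 0.1. fail to reject H0.

n_eff = 14, pos = 7, neg = 7, p = 1.000000, fail to reject H0.


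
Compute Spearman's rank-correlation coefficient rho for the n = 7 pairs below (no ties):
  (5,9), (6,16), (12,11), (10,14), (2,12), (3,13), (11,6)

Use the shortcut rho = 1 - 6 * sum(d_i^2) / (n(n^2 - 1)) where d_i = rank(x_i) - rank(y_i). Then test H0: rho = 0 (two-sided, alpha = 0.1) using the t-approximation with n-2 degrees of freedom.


Step 1: Rank x and y separately (midranks; no ties here).
rank(x): 5->3, 6->4, 12->7, 10->5, 2->1, 3->2, 11->6
rank(y): 9->2, 16->7, 11->3, 14->6, 12->4, 13->5, 6->1
Step 2: d_i = R_x(i) - R_y(i); compute d_i^2.
  (3-2)^2=1, (4-7)^2=9, (7-3)^2=16, (5-6)^2=1, (1-4)^2=9, (2-5)^2=9, (6-1)^2=25
sum(d^2) = 70.
Step 3: rho = 1 - 6*70 / (7*(7^2 - 1)) = 1 - 420/336 = -0.250000.
Step 4: Under H0, t = rho * sqrt((n-2)/(1-rho^2)) = -0.5774 ~ t(5).
Step 5: Two-sided p-value from the t-distribution with 5 df = 0.588724.
Step 6: alpha = 0.1. fail to reject H0.

rho = -0.2500, p = 0.588724, fail to reject H0 at alpha = 0.1.


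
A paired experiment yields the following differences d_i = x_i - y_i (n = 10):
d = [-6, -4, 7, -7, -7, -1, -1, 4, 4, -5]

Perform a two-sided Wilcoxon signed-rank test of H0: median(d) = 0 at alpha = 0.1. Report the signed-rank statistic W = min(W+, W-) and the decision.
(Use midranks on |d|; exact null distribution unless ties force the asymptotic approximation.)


Step 1: Drop any zero differences (none here) and take |d_i|.
|d| = [6, 4, 7, 7, 7, 1, 1, 4, 4, 5]
Step 2: Midrank |d_i| (ties get averaged ranks).
ranks: |6|->7, |4|->4, |7|->9, |7|->9, |7|->9, |1|->1.5, |1|->1.5, |4|->4, |4|->4, |5|->6
Step 3: Attach original signs; sum ranks with positive sign and with negative sign.
W+ = 9 + 4 + 4 = 17
W- = 7 + 4 + 9 + 9 + 1.5 + 1.5 + 6 = 38
(Check: W+ + W- = 55 should equal n(n+1)/2 = 55.)
Step 4: Test statistic W = min(W+, W-) = 17.
Step 5: Ties in |d|, so use the tie-corrected normal approximation.
        E[W] = n(n+1)/4 = 10*11/4 = 27.5.
        Tie groups: |d|=1 (t=2), |d|=4 (t=3), |d|=7 (t=3); sum(t^3 - t) = 54.
        Var[W] = n(n+1)(2n+1)/24 - sum(t^3-t)/48 = 2310/24 - 54/48 = 95.125.
        z = (W - E[W]) / sqrt(Var[W]) = (17 - 27.5) / 9.7532 = -1.0766.
        Two-sided p = 2*Phi(z) = 0.281673.
Step 6: alpha = 0.1. fail to reject H0.

W+ = 17, W- = 38, W = min = 17, p = 0.281673, fail to reject H0.


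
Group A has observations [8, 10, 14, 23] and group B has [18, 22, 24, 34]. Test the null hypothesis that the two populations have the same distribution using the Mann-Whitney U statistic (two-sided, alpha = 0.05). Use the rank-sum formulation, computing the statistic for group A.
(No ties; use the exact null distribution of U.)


Step 1: Combine and sort all 8 observations; assign midranks.
sorted (value, group): (8,X), (10,X), (14,X), (18,Y), (22,Y), (23,X), (24,Y), (34,Y)
ranks: 8->1, 10->2, 14->3, 18->4, 22->5, 23->6, 24->7, 34->8
Step 2: Rank sum for X: R1 = 1 + 2 + 3 + 6 = 12.
Step 3: U_X = R1 - n1(n1+1)/2 = 12 - 4*5/2 = 12 - 10 = 2.
       U_Y = n1*n2 - U_X = 16 - 2 = 14.
Step 4: No ties, so the exact null distribution of U (based on enumerating the C(8,4) = 70 equally likely rank assignments) gives the two-sided p-value.
Step 5: p-value = 0.114286; compare to alpha = 0.05. fail to reject H0.

U_X = 2, p = 0.114286, fail to reject H0 at alpha = 0.05.


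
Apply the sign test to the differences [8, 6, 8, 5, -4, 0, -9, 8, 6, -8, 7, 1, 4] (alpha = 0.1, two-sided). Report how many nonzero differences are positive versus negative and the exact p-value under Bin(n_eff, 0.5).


Step 1: Discard zero differences. Original n = 13; n_eff = number of nonzero differences = 12.
Nonzero differences (with sign): +8, +6, +8, +5, -4, -9, +8, +6, -8, +7, +1, +4
Step 2: Count signs: positive = 9, negative = 3.
Step 3: Under H0: P(positive) = 0.5, so the number of positives S ~ Bin(12, 0.5).
Step 4: Two-sided exact p-value = sum of Bin(12,0.5) probabilities at or below the observed probability = 0.145996.
Step 5: alpha = 0.1. fail to reject H0.

n_eff = 12, pos = 9, neg = 3, p = 0.145996, fail to reject H0.


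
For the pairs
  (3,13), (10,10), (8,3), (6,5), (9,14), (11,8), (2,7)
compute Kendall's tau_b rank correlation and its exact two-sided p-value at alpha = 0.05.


Step 1: Enumerate the 21 unordered pairs (i,j) with i<j and classify each by sign(x_j-x_i) * sign(y_j-y_i).
  (1,2):dx=+7,dy=-3->D; (1,3):dx=+5,dy=-10->D; (1,4):dx=+3,dy=-8->D; (1,5):dx=+6,dy=+1->C
  (1,6):dx=+8,dy=-5->D; (1,7):dx=-1,dy=-6->C; (2,3):dx=-2,dy=-7->C; (2,4):dx=-4,dy=-5->C
  (2,5):dx=-1,dy=+4->D; (2,6):dx=+1,dy=-2->D; (2,7):dx=-8,dy=-3->C; (3,4):dx=-2,dy=+2->D
  (3,5):dx=+1,dy=+11->C; (3,6):dx=+3,dy=+5->C; (3,7):dx=-6,dy=+4->D; (4,5):dx=+3,dy=+9->C
  (4,6):dx=+5,dy=+3->C; (4,7):dx=-4,dy=+2->D; (5,6):dx=+2,dy=-6->D; (5,7):dx=-7,dy=-7->C
  (6,7):dx=-9,dy=-1->C
Step 2: C = 11, D = 10, total pairs = 21.
Step 3: tau = (C - D)/(n(n-1)/2) = (11 - 10)/21 = 0.047619.
Step 4: Exact two-sided p-value (enumerate n! = 5040 permutations of y under H0): p = 1.000000.
Step 5: alpha = 0.05. fail to reject H0.

tau_b = 0.0476 (C=11, D=10), p = 1.000000, fail to reject H0.


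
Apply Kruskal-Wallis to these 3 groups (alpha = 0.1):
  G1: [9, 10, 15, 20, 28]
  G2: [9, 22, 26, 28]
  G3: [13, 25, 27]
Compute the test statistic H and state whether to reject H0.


Step 1: Combine all N = 12 observations and assign midranks.
sorted (value, group, rank): (9,G1,1.5), (9,G2,1.5), (10,G1,3), (13,G3,4), (15,G1,5), (20,G1,6), (22,G2,7), (25,G3,8), (26,G2,9), (27,G3,10), (28,G1,11.5), (28,G2,11.5)
Step 2: Sum ranks within each group.
R_1 = 27 (n_1 = 5)
R_2 = 29 (n_2 = 4)
R_3 = 22 (n_3 = 3)
Step 3: H = 12/(N(N+1)) * sum(R_i^2/n_i) - 3(N+1)
     = 12/(12*13) * (27^2/5 + 29^2/4 + 22^2/3) - 3*13
     = 0.076923 * 517.383 - 39
     = 0.798718.
Step 4: Ties present; correction factor C = 1 - 12/(12^3 - 12) = 0.993007. Corrected H = 0.798718 / 0.993007 = 0.804343.
Step 5: Under H0, H ~ chi^2(2); p-value = 0.668866.
Step 6: alpha = 0.1. fail to reject H0.

H = 0.8043, df = 2, p = 0.668866, fail to reject H0.


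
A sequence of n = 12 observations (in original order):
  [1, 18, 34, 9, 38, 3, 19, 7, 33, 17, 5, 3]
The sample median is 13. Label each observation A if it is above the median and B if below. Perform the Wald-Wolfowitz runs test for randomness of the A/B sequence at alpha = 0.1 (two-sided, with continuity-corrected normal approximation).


Step 1: Compute median = 13; label A = above, B = below.
Labels in order: BAABABABAABB  (n_A = 6, n_B = 6)
Step 2: Count runs R = 9.
Step 3: Under H0 (random ordering), E[R] = 2*n_A*n_B/(n_A+n_B) + 1 = 2*6*6/12 + 1 = 7.0000.
        Var[R] = 2*n_A*n_B*(2*n_A*n_B - n_A - n_B) / ((n_A+n_B)^2 * (n_A+n_B-1)) = 4320/1584 = 2.7273.
        SD[R] = 1.6514.
Step 4: Continuity-corrected z = (R - 0.5 - E[R]) / SD[R] = (9 - 0.5 - 7.0000) / 1.6514 = 0.9083.
Step 5: Two-sided p-value via normal approximation = 2*(1 - Phi(|z|)) = 0.363722.
Step 6: alpha = 0.1. fail to reject H0.

R = 9, z = 0.9083, p = 0.363722, fail to reject H0.


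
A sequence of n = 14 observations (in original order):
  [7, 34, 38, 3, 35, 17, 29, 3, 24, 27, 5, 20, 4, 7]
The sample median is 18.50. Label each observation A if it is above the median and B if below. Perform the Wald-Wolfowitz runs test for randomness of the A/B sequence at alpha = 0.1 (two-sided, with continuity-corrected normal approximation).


Step 1: Compute median = 18.50; label A = above, B = below.
Labels in order: BAABABABAABABB  (n_A = 7, n_B = 7)
Step 2: Count runs R = 11.
Step 3: Under H0 (random ordering), E[R] = 2*n_A*n_B/(n_A+n_B) + 1 = 2*7*7/14 + 1 = 8.0000.
        Var[R] = 2*n_A*n_B*(2*n_A*n_B - n_A - n_B) / ((n_A+n_B)^2 * (n_A+n_B-1)) = 8232/2548 = 3.2308.
        SD[R] = 1.7974.
Step 4: Continuity-corrected z = (R - 0.5 - E[R]) / SD[R] = (11 - 0.5 - 8.0000) / 1.7974 = 1.3909.
Step 5: Two-sided p-value via normal approximation = 2*(1 - Phi(|z|)) = 0.164264.
Step 6: alpha = 0.1. fail to reject H0.

R = 11, z = 1.3909, p = 0.164264, fail to reject H0.


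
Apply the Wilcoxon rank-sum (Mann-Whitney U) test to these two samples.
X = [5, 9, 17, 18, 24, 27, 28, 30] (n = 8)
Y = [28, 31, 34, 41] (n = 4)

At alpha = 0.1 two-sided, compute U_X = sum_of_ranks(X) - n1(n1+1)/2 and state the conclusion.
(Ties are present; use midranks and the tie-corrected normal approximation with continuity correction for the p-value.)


Step 1: Combine and sort all 12 observations; assign midranks.
sorted (value, group): (5,X), (9,X), (17,X), (18,X), (24,X), (27,X), (28,X), (28,Y), (30,X), (31,Y), (34,Y), (41,Y)
ranks: 5->1, 9->2, 17->3, 18->4, 24->5, 27->6, 28->7.5, 28->7.5, 30->9, 31->10, 34->11, 41->12
Step 2: Rank sum for X: R1 = 1 + 2 + 3 + 4 + 5 + 6 + 7.5 + 9 = 37.5.
Step 3: U_X = R1 - n1(n1+1)/2 = 37.5 - 8*9/2 = 37.5 - 36 = 1.5.
       U_Y = n1*n2 - U_X = 32 - 1.5 = 30.5.
Step 4: Ties are present, so use the tie-corrected normal approximation (with continuity correction) for the p-value.
Step 5: p-value = 0.017221; compare to alpha = 0.1. reject H0.

U_X = 1.5, p = 0.017221, reject H0 at alpha = 0.1.


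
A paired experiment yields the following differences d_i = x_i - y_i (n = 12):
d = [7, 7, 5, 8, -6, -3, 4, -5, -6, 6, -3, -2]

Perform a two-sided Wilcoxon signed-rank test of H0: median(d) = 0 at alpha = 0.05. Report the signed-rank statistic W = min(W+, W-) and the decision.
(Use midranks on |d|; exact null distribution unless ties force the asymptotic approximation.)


Step 1: Drop any zero differences (none here) and take |d_i|.
|d| = [7, 7, 5, 8, 6, 3, 4, 5, 6, 6, 3, 2]
Step 2: Midrank |d_i| (ties get averaged ranks).
ranks: |7|->10.5, |7|->10.5, |5|->5.5, |8|->12, |6|->8, |3|->2.5, |4|->4, |5|->5.5, |6|->8, |6|->8, |3|->2.5, |2|->1
Step 3: Attach original signs; sum ranks with positive sign and with negative sign.
W+ = 10.5 + 10.5 + 5.5 + 12 + 4 + 8 = 50.5
W- = 8 + 2.5 + 5.5 + 8 + 2.5 + 1 = 27.5
(Check: W+ + W- = 78 should equal n(n+1)/2 = 78.)
Step 4: Test statistic W = min(W+, W-) = 27.5.
Step 5: Ties in |d|, so use the tie-corrected normal approximation.
        E[W] = n(n+1)/4 = 12*13/4 = 39.
        Tie groups: |d|=3 (t=2), |d|=5 (t=2), |d|=6 (t=3), |d|=7 (t=2); sum(t^3 - t) = 42.
        Var[W] = n(n+1)(2n+1)/24 - sum(t^3-t)/48 = 3900/24 - 42/48 = 161.625.
        z = (W - E[W]) / sqrt(Var[W]) = (27.5 - 39) / 12.7132 = -0.9046.
        Two-sided p = 2*Phi(z) = 0.365692.
Step 6: alpha = 0.05. fail to reject H0.

W+ = 50.5, W- = 27.5, W = min = 27.5, p = 0.365692, fail to reject H0.


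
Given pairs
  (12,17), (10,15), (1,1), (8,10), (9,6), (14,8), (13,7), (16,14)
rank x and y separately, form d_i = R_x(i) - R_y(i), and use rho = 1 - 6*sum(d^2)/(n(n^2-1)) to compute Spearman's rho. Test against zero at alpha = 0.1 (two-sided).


Step 1: Rank x and y separately (midranks; no ties here).
rank(x): 12->5, 10->4, 1->1, 8->2, 9->3, 14->7, 13->6, 16->8
rank(y): 17->8, 15->7, 1->1, 10->5, 6->2, 8->4, 7->3, 14->6
Step 2: d_i = R_x(i) - R_y(i); compute d_i^2.
  (5-8)^2=9, (4-7)^2=9, (1-1)^2=0, (2-5)^2=9, (3-2)^2=1, (7-4)^2=9, (6-3)^2=9, (8-6)^2=4
sum(d^2) = 50.
Step 3: rho = 1 - 6*50 / (8*(8^2 - 1)) = 1 - 300/504 = 0.404762.
Step 4: Under H0, t = rho * sqrt((n-2)/(1-rho^2)) = 1.0842 ~ t(6).
Step 5: Two-sided p-value from the t-distribution with 6 df = 0.319889.
Step 6: alpha = 0.1. fail to reject H0.

rho = 0.4048, p = 0.319889, fail to reject H0 at alpha = 0.1.


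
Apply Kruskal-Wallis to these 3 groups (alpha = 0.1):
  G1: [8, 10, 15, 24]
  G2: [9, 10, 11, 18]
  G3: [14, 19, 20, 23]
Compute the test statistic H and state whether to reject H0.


Step 1: Combine all N = 12 observations and assign midranks.
sorted (value, group, rank): (8,G1,1), (9,G2,2), (10,G1,3.5), (10,G2,3.5), (11,G2,5), (14,G3,6), (15,G1,7), (18,G2,8), (19,G3,9), (20,G3,10), (23,G3,11), (24,G1,12)
Step 2: Sum ranks within each group.
R_1 = 23.5 (n_1 = 4)
R_2 = 18.5 (n_2 = 4)
R_3 = 36 (n_3 = 4)
Step 3: H = 12/(N(N+1)) * sum(R_i^2/n_i) - 3(N+1)
     = 12/(12*13) * (23.5^2/4 + 18.5^2/4 + 36^2/4) - 3*13
     = 0.076923 * 547.625 - 39
     = 3.125000.
Step 4: Ties present; correction factor C = 1 - 6/(12^3 - 12) = 0.996503. Corrected H = 3.125000 / 0.996503 = 3.135965.
Step 5: Under H0, H ~ chi^2(2); p-value = 0.208465.
Step 6: alpha = 0.1. fail to reject H0.

H = 3.1360, df = 2, p = 0.208465, fail to reject H0.


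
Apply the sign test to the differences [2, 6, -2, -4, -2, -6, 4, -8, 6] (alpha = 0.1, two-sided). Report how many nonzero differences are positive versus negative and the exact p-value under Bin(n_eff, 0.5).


Step 1: Discard zero differences. Original n = 9; n_eff = number of nonzero differences = 9.
Nonzero differences (with sign): +2, +6, -2, -4, -2, -6, +4, -8, +6
Step 2: Count signs: positive = 4, negative = 5.
Step 3: Under H0: P(positive) = 0.5, so the number of positives S ~ Bin(9, 0.5).
Step 4: Two-sided exact p-value = sum of Bin(9,0.5) probabilities at or below the observed probability = 1.000000.
Step 5: alpha = 0.1. fail to reject H0.

n_eff = 9, pos = 4, neg = 5, p = 1.000000, fail to reject H0.


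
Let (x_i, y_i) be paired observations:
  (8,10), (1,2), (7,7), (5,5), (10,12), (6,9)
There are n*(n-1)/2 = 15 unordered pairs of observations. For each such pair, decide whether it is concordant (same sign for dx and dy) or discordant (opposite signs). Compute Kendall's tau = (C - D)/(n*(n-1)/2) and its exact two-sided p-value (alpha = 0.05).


Step 1: Enumerate the 15 unordered pairs (i,j) with i<j and classify each by sign(x_j-x_i) * sign(y_j-y_i).
  (1,2):dx=-7,dy=-8->C; (1,3):dx=-1,dy=-3->C; (1,4):dx=-3,dy=-5->C; (1,5):dx=+2,dy=+2->C
  (1,6):dx=-2,dy=-1->C; (2,3):dx=+6,dy=+5->C; (2,4):dx=+4,dy=+3->C; (2,5):dx=+9,dy=+10->C
  (2,6):dx=+5,dy=+7->C; (3,4):dx=-2,dy=-2->C; (3,5):dx=+3,dy=+5->C; (3,6):dx=-1,dy=+2->D
  (4,5):dx=+5,dy=+7->C; (4,6):dx=+1,dy=+4->C; (5,6):dx=-4,dy=-3->C
Step 2: C = 14, D = 1, total pairs = 15.
Step 3: tau = (C - D)/(n(n-1)/2) = (14 - 1)/15 = 0.866667.
Step 4: Exact two-sided p-value (enumerate n! = 720 permutations of y under H0): p = 0.016667.
Step 5: alpha = 0.05. reject H0.

tau_b = 0.8667 (C=14, D=1), p = 0.016667, reject H0.


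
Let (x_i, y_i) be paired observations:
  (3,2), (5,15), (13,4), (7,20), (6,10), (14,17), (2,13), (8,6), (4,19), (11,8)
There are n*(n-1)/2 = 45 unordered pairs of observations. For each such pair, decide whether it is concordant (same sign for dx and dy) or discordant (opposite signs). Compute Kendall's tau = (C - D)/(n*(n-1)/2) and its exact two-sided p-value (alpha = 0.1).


Step 1: Enumerate the 45 unordered pairs (i,j) with i<j and classify each by sign(x_j-x_i) * sign(y_j-y_i).
  (1,2):dx=+2,dy=+13->C; (1,3):dx=+10,dy=+2->C; (1,4):dx=+4,dy=+18->C; (1,5):dx=+3,dy=+8->C
  (1,6):dx=+11,dy=+15->C; (1,7):dx=-1,dy=+11->D; (1,8):dx=+5,dy=+4->C; (1,9):dx=+1,dy=+17->C
  (1,10):dx=+8,dy=+6->C; (2,3):dx=+8,dy=-11->D; (2,4):dx=+2,dy=+5->C; (2,5):dx=+1,dy=-5->D
  (2,6):dx=+9,dy=+2->C; (2,7):dx=-3,dy=-2->C; (2,8):dx=+3,dy=-9->D; (2,9):dx=-1,dy=+4->D
  (2,10):dx=+6,dy=-7->D; (3,4):dx=-6,dy=+16->D; (3,5):dx=-7,dy=+6->D; (3,6):dx=+1,dy=+13->C
  (3,7):dx=-11,dy=+9->D; (3,8):dx=-5,dy=+2->D; (3,9):dx=-9,dy=+15->D; (3,10):dx=-2,dy=+4->D
  (4,5):dx=-1,dy=-10->C; (4,6):dx=+7,dy=-3->D; (4,7):dx=-5,dy=-7->C; (4,8):dx=+1,dy=-14->D
  (4,9):dx=-3,dy=-1->C; (4,10):dx=+4,dy=-12->D; (5,6):dx=+8,dy=+7->C; (5,7):dx=-4,dy=+3->D
  (5,8):dx=+2,dy=-4->D; (5,9):dx=-2,dy=+9->D; (5,10):dx=+5,dy=-2->D; (6,7):dx=-12,dy=-4->C
  (6,8):dx=-6,dy=-11->C; (6,9):dx=-10,dy=+2->D; (6,10):dx=-3,dy=-9->C; (7,8):dx=+6,dy=-7->D
  (7,9):dx=+2,dy=+6->C; (7,10):dx=+9,dy=-5->D; (8,9):dx=-4,dy=+13->D; (8,10):dx=+3,dy=+2->C
  (9,10):dx=+7,dy=-11->D
Step 2: C = 21, D = 24, total pairs = 45.
Step 3: tau = (C - D)/(n(n-1)/2) = (21 - 24)/45 = -0.066667.
Step 4: Exact two-sided p-value (enumerate n! = 3628800 permutations of y under H0): p = 0.861801.
Step 5: alpha = 0.1. fail to reject H0.

tau_b = -0.0667 (C=21, D=24), p = 0.861801, fail to reject H0.


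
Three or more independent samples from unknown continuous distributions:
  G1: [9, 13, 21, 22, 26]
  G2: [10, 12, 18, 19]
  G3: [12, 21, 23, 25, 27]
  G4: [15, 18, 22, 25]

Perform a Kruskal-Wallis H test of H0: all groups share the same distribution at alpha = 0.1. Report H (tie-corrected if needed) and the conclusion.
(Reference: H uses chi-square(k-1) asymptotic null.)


Step 1: Combine all N = 18 observations and assign midranks.
sorted (value, group, rank): (9,G1,1), (10,G2,2), (12,G2,3.5), (12,G3,3.5), (13,G1,5), (15,G4,6), (18,G2,7.5), (18,G4,7.5), (19,G2,9), (21,G1,10.5), (21,G3,10.5), (22,G1,12.5), (22,G4,12.5), (23,G3,14), (25,G3,15.5), (25,G4,15.5), (26,G1,17), (27,G3,18)
Step 2: Sum ranks within each group.
R_1 = 46 (n_1 = 5)
R_2 = 22 (n_2 = 4)
R_3 = 61.5 (n_3 = 5)
R_4 = 41.5 (n_4 = 4)
Step 3: H = 12/(N(N+1)) * sum(R_i^2/n_i) - 3(N+1)
     = 12/(18*19) * (46^2/5 + 22^2/4 + 61.5^2/5 + 41.5^2/4) - 3*19
     = 0.035088 * 1731.21 - 57
     = 3.744298.
Step 4: Ties present; correction factor C = 1 - 30/(18^3 - 18) = 0.994840. Corrected H = 3.744298 / 0.994840 = 3.763719.
Step 5: Under H0, H ~ chi^2(3); p-value = 0.288135.
Step 6: alpha = 0.1. fail to reject H0.

H = 3.7637, df = 3, p = 0.288135, fail to reject H0.


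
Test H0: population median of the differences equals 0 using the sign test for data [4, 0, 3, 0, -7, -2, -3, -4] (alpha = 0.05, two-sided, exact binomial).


Step 1: Discard zero differences. Original n = 8; n_eff = number of nonzero differences = 6.
Nonzero differences (with sign): +4, +3, -7, -2, -3, -4
Step 2: Count signs: positive = 2, negative = 4.
Step 3: Under H0: P(positive) = 0.5, so the number of positives S ~ Bin(6, 0.5).
Step 4: Two-sided exact p-value = sum of Bin(6,0.5) probabilities at or below the observed probability = 0.687500.
Step 5: alpha = 0.05. fail to reject H0.

n_eff = 6, pos = 2, neg = 4, p = 0.687500, fail to reject H0.


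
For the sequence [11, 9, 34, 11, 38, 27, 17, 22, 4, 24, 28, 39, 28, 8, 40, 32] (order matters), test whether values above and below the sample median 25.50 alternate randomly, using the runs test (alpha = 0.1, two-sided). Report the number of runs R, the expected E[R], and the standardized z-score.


Step 1: Compute median = 25.50; label A = above, B = below.
Labels in order: BBABAABBBBAAABAA  (n_A = 8, n_B = 8)
Step 2: Count runs R = 8.
Step 3: Under H0 (random ordering), E[R] = 2*n_A*n_B/(n_A+n_B) + 1 = 2*8*8/16 + 1 = 9.0000.
        Var[R] = 2*n_A*n_B*(2*n_A*n_B - n_A - n_B) / ((n_A+n_B)^2 * (n_A+n_B-1)) = 14336/3840 = 3.7333.
        SD[R] = 1.9322.
Step 4: Continuity-corrected z = (R + 0.5 - E[R]) / SD[R] = (8 + 0.5 - 9.0000) / 1.9322 = -0.2588.
Step 5: Two-sided p-value via normal approximation = 2*(1 - Phi(|z|)) = 0.795809.
Step 6: alpha = 0.1. fail to reject H0.

R = 8, z = -0.2588, p = 0.795809, fail to reject H0.


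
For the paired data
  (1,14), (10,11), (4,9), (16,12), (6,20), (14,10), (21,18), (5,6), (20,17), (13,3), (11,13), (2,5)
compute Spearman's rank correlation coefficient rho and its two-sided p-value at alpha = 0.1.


Step 1: Rank x and y separately (midranks; no ties here).
rank(x): 1->1, 10->6, 4->3, 16->10, 6->5, 14->9, 21->12, 5->4, 20->11, 13->8, 11->7, 2->2
rank(y): 14->9, 11->6, 9->4, 12->7, 20->12, 10->5, 18->11, 6->3, 17->10, 3->1, 13->8, 5->2
Step 2: d_i = R_x(i) - R_y(i); compute d_i^2.
  (1-9)^2=64, (6-6)^2=0, (3-4)^2=1, (10-7)^2=9, (5-12)^2=49, (9-5)^2=16, (12-11)^2=1, (4-3)^2=1, (11-10)^2=1, (8-1)^2=49, (7-8)^2=1, (2-2)^2=0
sum(d^2) = 192.
Step 3: rho = 1 - 6*192 / (12*(12^2 - 1)) = 1 - 1152/1716 = 0.328671.
Step 4: Under H0, t = rho * sqrt((n-2)/(1-rho^2)) = 1.1005 ~ t(10).
Step 5: Two-sided p-value from the t-distribution with 10 df = 0.296904.
Step 6: alpha = 0.1. fail to reject H0.

rho = 0.3287, p = 0.296904, fail to reject H0 at alpha = 0.1.


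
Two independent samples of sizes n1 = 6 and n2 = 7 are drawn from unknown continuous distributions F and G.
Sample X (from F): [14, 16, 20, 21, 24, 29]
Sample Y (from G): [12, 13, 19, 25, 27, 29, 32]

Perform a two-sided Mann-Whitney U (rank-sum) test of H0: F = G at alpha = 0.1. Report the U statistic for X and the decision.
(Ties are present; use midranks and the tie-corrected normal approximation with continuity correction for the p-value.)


Step 1: Combine and sort all 13 observations; assign midranks.
sorted (value, group): (12,Y), (13,Y), (14,X), (16,X), (19,Y), (20,X), (21,X), (24,X), (25,Y), (27,Y), (29,X), (29,Y), (32,Y)
ranks: 12->1, 13->2, 14->3, 16->4, 19->5, 20->6, 21->7, 24->8, 25->9, 27->10, 29->11.5, 29->11.5, 32->13
Step 2: Rank sum for X: R1 = 3 + 4 + 6 + 7 + 8 + 11.5 = 39.5.
Step 3: U_X = R1 - n1(n1+1)/2 = 39.5 - 6*7/2 = 39.5 - 21 = 18.5.
       U_Y = n1*n2 - U_X = 42 - 18.5 = 23.5.
Step 4: Ties are present, so use the tie-corrected normal approximation (with continuity correction) for the p-value.
Step 5: p-value = 0.774796; compare to alpha = 0.1. fail to reject H0.

U_X = 18.5, p = 0.774796, fail to reject H0 at alpha = 0.1.


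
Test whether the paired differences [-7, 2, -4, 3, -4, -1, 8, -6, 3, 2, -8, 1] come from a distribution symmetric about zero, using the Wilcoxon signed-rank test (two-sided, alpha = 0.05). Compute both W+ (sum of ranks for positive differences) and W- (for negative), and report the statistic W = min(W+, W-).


Step 1: Drop any zero differences (none here) and take |d_i|.
|d| = [7, 2, 4, 3, 4, 1, 8, 6, 3, 2, 8, 1]
Step 2: Midrank |d_i| (ties get averaged ranks).
ranks: |7|->10, |2|->3.5, |4|->7.5, |3|->5.5, |4|->7.5, |1|->1.5, |8|->11.5, |6|->9, |3|->5.5, |2|->3.5, |8|->11.5, |1|->1.5
Step 3: Attach original signs; sum ranks with positive sign and with negative sign.
W+ = 3.5 + 5.5 + 11.5 + 5.5 + 3.5 + 1.5 = 31
W- = 10 + 7.5 + 7.5 + 1.5 + 9 + 11.5 = 47
(Check: W+ + W- = 78 should equal n(n+1)/2 = 78.)
Step 4: Test statistic W = min(W+, W-) = 31.
Step 5: Ties in |d|, so use the tie-corrected normal approximation.
        E[W] = n(n+1)/4 = 12*13/4 = 39.
        Tie groups: |d|=1 (t=2), |d|=2 (t=2), |d|=3 (t=2), |d|=4 (t=2), |d|=8 (t=2); sum(t^3 - t) = 30.
        Var[W] = n(n+1)(2n+1)/24 - sum(t^3-t)/48 = 3900/24 - 30/48 = 161.875.
        z = (W - E[W]) / sqrt(Var[W]) = (31 - 39) / 12.7230 = -0.6288.
        Two-sided p = 2*Phi(z) = 0.529492.
Step 6: alpha = 0.05. fail to reject H0.

W+ = 31, W- = 47, W = min = 31, p = 0.529492, fail to reject H0.


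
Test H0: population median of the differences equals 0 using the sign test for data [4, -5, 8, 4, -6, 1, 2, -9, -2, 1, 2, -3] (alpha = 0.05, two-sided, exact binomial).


Step 1: Discard zero differences. Original n = 12; n_eff = number of nonzero differences = 12.
Nonzero differences (with sign): +4, -5, +8, +4, -6, +1, +2, -9, -2, +1, +2, -3
Step 2: Count signs: positive = 7, negative = 5.
Step 3: Under H0: P(positive) = 0.5, so the number of positives S ~ Bin(12, 0.5).
Step 4: Two-sided exact p-value = sum of Bin(12,0.5) probabilities at or below the observed probability = 0.774414.
Step 5: alpha = 0.05. fail to reject H0.

n_eff = 12, pos = 7, neg = 5, p = 0.774414, fail to reject H0.
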